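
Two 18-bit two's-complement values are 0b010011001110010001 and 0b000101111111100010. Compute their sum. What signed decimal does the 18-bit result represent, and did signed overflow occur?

103283; no overflow

0b010011001110010001 → 010011001110010001 = 78737 (signed)
0b000101111111100010 → 000101111111100010 = 24546 (signed)
  010011001110010001
+ 000101111111100010
= 011001001101110011
Result 011001001101110011: MSB = 0 → value 103283.
Both addends are non-negative and so is the stored result: no signed overflow.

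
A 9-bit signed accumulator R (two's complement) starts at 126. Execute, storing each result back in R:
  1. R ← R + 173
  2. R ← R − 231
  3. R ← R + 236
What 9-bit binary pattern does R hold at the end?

100110000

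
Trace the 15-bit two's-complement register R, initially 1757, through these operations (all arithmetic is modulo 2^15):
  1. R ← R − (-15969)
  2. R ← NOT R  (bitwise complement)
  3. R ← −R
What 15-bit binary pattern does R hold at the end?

100010100111111

Start: R = 1757 = 000011011011101.
R = 1757 − (-15969) = 17726; wraps to -15042 = 100010100111110
R = NOT 100010100111110 = 011101011000001 = 15041
R = −(15041) = -15041 = 100010100111111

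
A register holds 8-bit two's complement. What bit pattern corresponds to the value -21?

11101011

|-21| = 21 = 00010101 in 8 bits.
Invert the bits: 11101010. Add 1: 11101011.
Check: 11101011 reads as 235 − 256 = -21.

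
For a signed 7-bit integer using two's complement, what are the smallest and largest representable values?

Minimum: −2^6 = -64.
Maximum: 2^6 − 1 = 63.

min = -64, max = 63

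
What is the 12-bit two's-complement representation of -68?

111110111100

|-68| = 68 = 000001000100 in 12 bits.
Invert the bits: 111110111011. Add 1: 111110111100.
Check: 111110111100 reads as 4028 − 4096 = -68.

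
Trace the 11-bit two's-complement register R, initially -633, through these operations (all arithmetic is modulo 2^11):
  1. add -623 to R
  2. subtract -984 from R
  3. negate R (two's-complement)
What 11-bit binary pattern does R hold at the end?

00100010000

Start: R = -633 = 10110000111.
R = -633 + (-623) = -1256; wraps to 792 = 01100011000
R = 792 − (-984) = 1776; wraps to -272 = 11011110000
R = −(-272) = 272 = 00100010000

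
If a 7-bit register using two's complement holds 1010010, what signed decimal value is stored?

-46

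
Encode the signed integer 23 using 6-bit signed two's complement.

010111

23 is non-negative, so write it directly in 6 bits: 010111.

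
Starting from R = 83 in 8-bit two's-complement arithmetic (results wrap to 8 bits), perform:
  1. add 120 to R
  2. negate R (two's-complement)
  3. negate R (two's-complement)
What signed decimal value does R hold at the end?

Start: R = 83 = 01010011.
R = 83 + 120 = 203; wraps to -53 = 11001011
R = −(-53) = 53 = 00110101
R = −(53) = -53 = 11001011

-53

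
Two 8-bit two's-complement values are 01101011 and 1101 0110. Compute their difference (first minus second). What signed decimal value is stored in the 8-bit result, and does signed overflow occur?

01101011 = 107 (signed)
1101 0110 → 11010110 = -42 (signed)
Subtract via negate-and-add: invert 11010110 + 1 = 00101010 (i.e. 42).
  01101011
+ 00101010
= 10010101
Result 10010101: MSB = 1 → 149 − 256 = -107.
Both addends (after negating the subtrahend) are non-negative but the stored result is negative: signed overflow. The true value 107 − (-42) = 149 lies outside [-128, 127].

-107; overflow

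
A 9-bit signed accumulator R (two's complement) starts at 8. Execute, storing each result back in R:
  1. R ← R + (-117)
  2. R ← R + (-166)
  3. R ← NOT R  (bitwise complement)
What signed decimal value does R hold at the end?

Start: R = 8 = 000001000.
R = 8 + (-117) = -109 = 110010011
R = -109 + (-166) = -275; wraps to 237 = 011101101
R = NOT 011101101 = 100010010 = -238

-238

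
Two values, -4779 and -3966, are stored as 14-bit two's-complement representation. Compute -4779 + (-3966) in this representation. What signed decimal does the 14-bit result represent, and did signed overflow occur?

-4779 → 10110101010101
-3966 → 11000010000010
  10110101010101
+ 11000010000010
= 01110111010111  (discard carry-out 1)
Result 01110111010111: MSB = 0 → value 7639.
Both addends are negative but the stored result is non-negative: signed overflow. The true value -4779 + (-3966) = -8745 lies outside [-8192, 8191].

7639; overflow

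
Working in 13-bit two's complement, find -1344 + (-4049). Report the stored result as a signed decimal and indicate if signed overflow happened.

-1344 → 1101011000000
-4049 → 1000000101111
  1101011000000
+ 1000000101111
= 0101011101111  (discard carry-out 1)
Result 0101011101111: MSB = 0 → value 2799.
Both addends are negative but the stored result is non-negative: signed overflow. The true value -1344 + (-4049) = -5393 lies outside [-4096, 4095].

2799; overflow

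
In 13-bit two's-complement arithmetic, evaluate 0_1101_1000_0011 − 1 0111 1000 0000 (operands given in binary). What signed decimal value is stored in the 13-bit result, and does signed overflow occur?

0_1101_1000_0011 → 0110110000011 = 3459 (signed)
1 0111 1000 0000 → 1011110000000 = -2176 (signed)
Subtract via negate-and-add: invert 1011110000000 + 1 = 0100010000000 (i.e. 2176).
  0110110000011
+ 0100010000000
= 1011000000011
Result 1011000000011: MSB = 1 → 5635 − 8192 = -2557.
Both addends (after negating the subtrahend) are non-negative but the stored result is negative: signed overflow. The true value 3459 − (-2176) = 5635 lies outside [-4096, 4095].

-2557; overflow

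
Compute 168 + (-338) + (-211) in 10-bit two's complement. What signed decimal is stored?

168 + (-338) = -170 (1101010110)
-170 + (-211) = -381 (1010000011)

-381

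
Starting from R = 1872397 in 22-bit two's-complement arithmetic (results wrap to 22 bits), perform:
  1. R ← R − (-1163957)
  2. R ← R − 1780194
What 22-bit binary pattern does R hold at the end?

0100110010101011100000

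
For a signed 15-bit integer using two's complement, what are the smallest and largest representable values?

Minimum: −2^14 = -16384.
Maximum: 2^14 − 1 = 16383.

min = -16384, max = 16383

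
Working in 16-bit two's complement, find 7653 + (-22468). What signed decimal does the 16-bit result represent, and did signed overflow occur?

-14815; no overflow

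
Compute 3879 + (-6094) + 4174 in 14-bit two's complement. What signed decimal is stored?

1959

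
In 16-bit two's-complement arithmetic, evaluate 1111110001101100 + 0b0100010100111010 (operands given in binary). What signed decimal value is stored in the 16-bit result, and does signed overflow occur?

1111110001101100 = -916 (signed)
0b0100010100111010 → 0100010100111010 = 17722 (signed)
  1111110001101100
+ 0100010100111010
= 0100000110100110  (discard carry-out 1)
Result 0100000110100110: MSB = 0 → value 16806.
Addends have opposite signs, so signed overflow cannot occur.

16806; no overflow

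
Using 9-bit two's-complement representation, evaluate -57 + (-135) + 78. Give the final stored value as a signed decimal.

-114

-57 + (-135) = -192 (101000000)
-192 + 78 = -114 (110001110)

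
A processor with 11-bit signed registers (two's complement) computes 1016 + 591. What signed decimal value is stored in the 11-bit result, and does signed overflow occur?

-441; overflow

1016 → 01111111000
591 → 01001001111
  01111111000
+ 01001001111
= 11001000111
Result 11001000111: MSB = 1 → 1607 − 2048 = -441.
Both addends are non-negative but the stored result is negative: signed overflow. The true value 1016 + 591 = 1607 lies outside [-1024, 1023].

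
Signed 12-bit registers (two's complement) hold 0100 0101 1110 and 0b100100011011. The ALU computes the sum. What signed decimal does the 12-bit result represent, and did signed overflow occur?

0100 0101 1110 → 010001011110 = 1118 (signed)
0b100100011011 → 100100011011 = -1765 (signed)
  010001011110
+ 100100011011
= 110101111001
Result 110101111001: MSB = 1 → 3449 − 4096 = -647.
Addends have opposite signs, so signed overflow cannot occur.

-647; no overflow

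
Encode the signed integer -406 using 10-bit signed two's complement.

1001101010

|-406| = 406 = 0110010110 in 10 bits.
Invert the bits: 1001101001. Add 1: 1001101010.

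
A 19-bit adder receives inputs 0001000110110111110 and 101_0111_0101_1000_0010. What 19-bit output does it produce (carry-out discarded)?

1100000001101000000

  0001000110110111110
+ 1010111010110000010
= 1100000001101000000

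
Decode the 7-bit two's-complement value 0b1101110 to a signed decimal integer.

-18

MSB is 1, so the value is negative.
Invert: 0010001. Add 1: 0010010 = 18. So the value is −18.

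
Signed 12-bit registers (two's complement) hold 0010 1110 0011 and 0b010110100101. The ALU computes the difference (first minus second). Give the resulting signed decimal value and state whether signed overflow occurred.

0010 1110 0011 → 001011100011 = 739 (signed)
0b010110100101 → 010110100101 = 1445 (signed)
Subtract via negate-and-add: invert 010110100101 + 1 = 101001011011 (i.e. -1445).
  001011100011
+ 101001011011
= 110100111110
Result 110100111110: MSB = 1 → 3390 − 4096 = -706.
Addends (after negating the subtrahend) have opposite signs, so signed overflow cannot occur.

-706; no overflow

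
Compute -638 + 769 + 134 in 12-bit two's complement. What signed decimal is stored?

-638 + 769 = 131 (000010000011)
131 + 134 = 265 (000100001001)

265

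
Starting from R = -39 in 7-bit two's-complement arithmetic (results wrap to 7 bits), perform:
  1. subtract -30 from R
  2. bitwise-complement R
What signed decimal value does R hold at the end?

Start: R = -39 = 1011001.
R = -39 − (-30) = -9 = 1110111
R = NOT 1110111 = 0001000 = 8

8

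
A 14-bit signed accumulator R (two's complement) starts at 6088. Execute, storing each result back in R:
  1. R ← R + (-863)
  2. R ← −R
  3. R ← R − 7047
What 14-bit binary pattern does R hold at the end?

01000000010000

Start: R = 6088 = 01011111001000.
R = 6088 + (-863) = 5225 = 01010001101001
R = −(5225) = -5225 = 10101110010111
R = -5225 − 7047 = -12272; wraps to 4112 = 01000000010000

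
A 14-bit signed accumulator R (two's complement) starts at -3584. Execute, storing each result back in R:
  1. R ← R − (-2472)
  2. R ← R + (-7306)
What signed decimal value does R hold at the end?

Start: R = -3584 = 11001000000000.
R = -3584 − (-2472) = -1112 = 11101110101000
R = -1112 + (-7306) = -8418; wraps to 7966 = 01111100011110

7966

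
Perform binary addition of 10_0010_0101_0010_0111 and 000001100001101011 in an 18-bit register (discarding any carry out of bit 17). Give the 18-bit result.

  100010010100100111
+ 000001100001101011
= 100011110110010010

100011110110010010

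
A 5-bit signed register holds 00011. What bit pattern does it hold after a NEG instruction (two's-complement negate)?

11101

Invert: 11100. Add 1: 11101.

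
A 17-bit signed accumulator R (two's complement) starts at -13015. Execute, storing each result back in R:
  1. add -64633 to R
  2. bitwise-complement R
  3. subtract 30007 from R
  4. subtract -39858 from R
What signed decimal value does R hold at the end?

Start: R = -13015 = 11100110100101001.
R = -13015 + (-64633) = -77648; wraps to 53424 = 01101000010110000
R = NOT 01101000010110000 = 10010111101001111 = -53425
R = -53425 − 30007 = -83432; wraps to 47640 = 01011101000011000
R = 47640 − (-39858) = 87498; wraps to -43574 = 10101010111001010

-43574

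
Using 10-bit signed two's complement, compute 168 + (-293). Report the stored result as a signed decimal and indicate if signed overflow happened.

168 → 0010101000
-293 → 1011011011
  0010101000
+ 1011011011
= 1110000011
Result 1110000011: MSB = 1 → 899 − 1024 = -125.
Addends have opposite signs, so signed overflow cannot occur.

-125; no overflow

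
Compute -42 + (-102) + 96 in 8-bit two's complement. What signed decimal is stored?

-42 + (-102) = -144 → wraps to 112 (01110000)
112 + 96 = 208 → wraps to -48 (11010000)

-48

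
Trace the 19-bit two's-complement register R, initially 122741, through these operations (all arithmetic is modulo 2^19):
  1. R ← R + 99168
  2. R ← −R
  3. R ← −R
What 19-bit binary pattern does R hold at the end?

Start: R = 122741 = 0011101111101110101.
R = 122741 + 99168 = 221909 = 0110110001011010101
R = −(221909) = -221909 = 1001001110100101011
R = −(-221909) = 221909 = 0110110001011010101

0110110001011010101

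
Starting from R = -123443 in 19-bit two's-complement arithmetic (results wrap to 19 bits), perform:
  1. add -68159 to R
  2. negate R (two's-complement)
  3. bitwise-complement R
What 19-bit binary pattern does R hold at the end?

1010001001110001101

Start: R = -123443 = 1100001110111001101.
R = -123443 + (-68159) = -191602 = 1010001001110001110
R = −(-191602) = 191602 = 0101110110001110010
R = NOT 0101110110001110010 = 1010001001110001101 = -191603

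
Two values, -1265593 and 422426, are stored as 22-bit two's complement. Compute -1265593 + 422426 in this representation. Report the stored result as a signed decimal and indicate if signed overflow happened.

-843167; no overflow

-1265593 → 1011001011000001000111
422426 → 0001100111001000011010
  1011001011000001000111
+ 0001100111001000011010
= 1100110010001001100001
Result 1100110010001001100001: MSB = 1 → 3351137 − 4194304 = -843167.
Addends have opposite signs, so signed overflow cannot occur.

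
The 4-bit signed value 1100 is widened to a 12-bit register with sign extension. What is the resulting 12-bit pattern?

MSB of 1100 is 1; replicate it into the new high bits.
11111111|1100 → 111111111100 (still -4).

111111111100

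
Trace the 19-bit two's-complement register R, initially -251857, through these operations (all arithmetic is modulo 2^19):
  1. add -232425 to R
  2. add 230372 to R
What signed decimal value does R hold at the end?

-253910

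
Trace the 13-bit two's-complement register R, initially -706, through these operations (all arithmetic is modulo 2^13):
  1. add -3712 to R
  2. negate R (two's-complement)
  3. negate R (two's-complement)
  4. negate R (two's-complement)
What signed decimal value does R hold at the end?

Start: R = -706 = 1110100111110.
R = -706 + (-3712) = -4418; wraps to 3774 = 0111010111110
R = −(3774) = -3774 = 1000101000010
R = −(-3774) = 3774 = 0111010111110
R = −(3774) = -3774 = 1000101000010

-3774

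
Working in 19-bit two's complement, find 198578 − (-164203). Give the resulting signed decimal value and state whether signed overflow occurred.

-161507; overflow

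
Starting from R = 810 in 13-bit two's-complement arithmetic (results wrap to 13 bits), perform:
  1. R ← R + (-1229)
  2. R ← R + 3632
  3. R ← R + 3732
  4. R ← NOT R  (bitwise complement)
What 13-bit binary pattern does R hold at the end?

0010011011110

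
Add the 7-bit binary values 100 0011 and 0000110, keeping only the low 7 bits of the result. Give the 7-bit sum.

1001001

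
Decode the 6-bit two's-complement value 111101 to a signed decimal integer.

-3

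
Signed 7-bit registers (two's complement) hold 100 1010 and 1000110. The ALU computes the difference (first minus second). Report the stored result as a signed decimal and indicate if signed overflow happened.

100 1010 → 1001010 = -54 (signed)
1000110 = -58 (signed)
Subtract via negate-and-add: invert 1000110 + 1 = 0111010 (i.e. 58).
  1001010
+ 0111010
= 0000100  (discard carry-out 1)
Result 0000100: MSB = 0 → value 4.
Addends (after negating the subtrahend) have opposite signs, so signed overflow cannot occur.

4; no overflow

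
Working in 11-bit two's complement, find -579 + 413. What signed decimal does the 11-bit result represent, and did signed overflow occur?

-579 → 10110111101
413 → 00110011101
  10110111101
+ 00110011101
= 11101011010
Result 11101011010: MSB = 1 → 1882 − 2048 = -166.
Addends have opposite signs, so signed overflow cannot occur.

-166; no overflow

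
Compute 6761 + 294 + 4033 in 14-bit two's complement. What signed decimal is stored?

-5296

6761 + 294 = 7055 (01101110001111)
7055 + 4033 = 11088 → wraps to -5296 (10101101010000)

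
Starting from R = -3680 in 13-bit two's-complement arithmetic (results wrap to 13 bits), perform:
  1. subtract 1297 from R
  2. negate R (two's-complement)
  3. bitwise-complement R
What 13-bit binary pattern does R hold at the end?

Start: R = -3680 = 1000110100000.
R = -3680 − 1297 = -4977; wraps to 3215 = 0110010001111
R = −(3215) = -3215 = 1001101110001
R = NOT 1001101110001 = 0110010001110 = 3214

0110010001110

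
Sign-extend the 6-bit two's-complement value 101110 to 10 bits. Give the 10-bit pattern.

1111101110

MSB of 101110 is 1; replicate it into the new high bits.
1111|101110 → 1111101110 (still -18).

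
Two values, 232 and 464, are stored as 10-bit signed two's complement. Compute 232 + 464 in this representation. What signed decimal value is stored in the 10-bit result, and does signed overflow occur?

232 → 0011101000
464 → 0111010000
  0011101000
+ 0111010000
= 1010111000
Result 1010111000: MSB = 1 → 696 − 1024 = -328.
Both addends are non-negative but the stored result is negative: signed overflow. The true value 232 + 464 = 696 lies outside [-512, 511].

-328; overflow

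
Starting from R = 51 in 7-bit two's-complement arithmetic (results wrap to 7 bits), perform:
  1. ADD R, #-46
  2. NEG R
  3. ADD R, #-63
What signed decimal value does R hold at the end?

60

Start: R = 51 = 0110011.
R = 51 + (-46) = 5 = 0000101
R = −(5) = -5 = 1111011
R = -5 + (-63) = -68; wraps to 60 = 0111100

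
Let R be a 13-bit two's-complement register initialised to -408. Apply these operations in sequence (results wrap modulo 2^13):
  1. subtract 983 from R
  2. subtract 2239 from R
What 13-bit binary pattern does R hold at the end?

Start: R = -408 = 1111001101000.
R = -408 − 983 = -1391 = 1101010010001
R = -1391 − 2239 = -3630 = 1000111010010

1000111010010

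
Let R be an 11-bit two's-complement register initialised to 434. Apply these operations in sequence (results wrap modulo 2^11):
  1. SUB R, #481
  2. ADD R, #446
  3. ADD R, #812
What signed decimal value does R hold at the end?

Start: R = 434 = 00110110010.
R = 434 − 481 = -47 = 11111010001
R = -47 + 446 = 399 = 00110001111
R = 399 + 812 = 1211; wraps to -837 = 10010111011

-837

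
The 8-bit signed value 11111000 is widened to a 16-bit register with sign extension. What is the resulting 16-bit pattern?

1111111111111000

MSB of 11111000 is 1; replicate it into the new high bits.
11111111|11111000 → 1111111111111000 (still -8).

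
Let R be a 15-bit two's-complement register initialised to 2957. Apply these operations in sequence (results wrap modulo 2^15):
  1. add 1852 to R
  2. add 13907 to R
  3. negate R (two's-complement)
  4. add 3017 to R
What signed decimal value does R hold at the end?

Start: R = 2957 = 000101110001101.
R = 2957 + 1852 = 4809 = 001001011001001
R = 4809 + 13907 = 18716; wraps to -14052 = 100100100011100
R = −(-14052) = 14052 = 011011011100100
R = 14052 + 3017 = 17069; wraps to -15699 = 100001010101101

-15699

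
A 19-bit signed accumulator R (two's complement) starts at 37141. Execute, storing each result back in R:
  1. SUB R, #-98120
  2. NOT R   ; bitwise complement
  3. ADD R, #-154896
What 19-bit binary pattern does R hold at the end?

0111001001010010010

Start: R = 37141 = 0001001000100010101.
R = 37141 − (-98120) = 135261 = 0100001000001011101
R = NOT 0100001000001011101 = 1011110111110100010 = -135262
R = -135262 + (-154896) = -290158; wraps to 234130 = 0111001001010010010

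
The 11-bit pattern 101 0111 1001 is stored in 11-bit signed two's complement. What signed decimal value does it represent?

-647

MSB is 1, so the value is negative.
Unsigned reading: 1401. Subtract 2^11 = 2048: 1401 − 2048 = -647.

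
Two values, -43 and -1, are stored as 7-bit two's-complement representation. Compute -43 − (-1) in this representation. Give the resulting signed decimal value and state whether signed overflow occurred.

-43 → 1010101
-1 → 1111111
Subtract via negate-and-add: invert 1111111 + 1 = 0000001 (i.e. 1).
  1010101
+ 0000001
= 1010110
Result 1010110: MSB = 1 → 86 − 128 = -42.
Addends (after negating the subtrahend) have opposite signs, so signed overflow cannot occur.

-42; no overflow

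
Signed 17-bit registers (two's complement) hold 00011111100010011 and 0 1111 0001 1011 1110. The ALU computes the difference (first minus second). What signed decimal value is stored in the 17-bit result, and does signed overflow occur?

-45739; no overflow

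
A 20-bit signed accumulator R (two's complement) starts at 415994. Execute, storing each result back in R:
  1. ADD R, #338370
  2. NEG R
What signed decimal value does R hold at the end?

294212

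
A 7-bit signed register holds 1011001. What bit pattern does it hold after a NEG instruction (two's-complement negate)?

Invert: 0100110. Add 1: 0100111.
Check: 1011001 = -39, 0100111 = 39.

0100111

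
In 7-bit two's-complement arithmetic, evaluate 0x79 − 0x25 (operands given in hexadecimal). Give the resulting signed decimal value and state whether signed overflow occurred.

-44; no overflow

0x79 = 1111001 = -7 (signed)
0x25 = 0100101 = 37 (signed)
Subtract via negate-and-add: invert 0100101 + 1 = 1011011 (i.e. -37).
  1111001
+ 1011011
= 1010100  (discard carry-out 1)
Result 1010100: MSB = 1 → 84 − 128 = -44.
Both addends (after negating the subtrahend) are negative and so is the stored result: no signed overflow.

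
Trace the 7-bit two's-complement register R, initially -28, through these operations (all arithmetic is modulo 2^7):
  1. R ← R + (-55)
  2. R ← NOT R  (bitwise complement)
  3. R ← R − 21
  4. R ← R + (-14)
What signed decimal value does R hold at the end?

47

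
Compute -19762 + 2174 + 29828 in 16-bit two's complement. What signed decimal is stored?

-19762 + 2174 = -17588 (1011101101001100)
-17588 + 29828 = 12240 (0010111111010000)

12240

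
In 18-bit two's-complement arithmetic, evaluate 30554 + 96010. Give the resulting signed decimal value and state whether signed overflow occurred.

126564; no overflow

30554 → 000111011101011010
96010 → 010111011100001010
  000111011101011010
+ 010111011100001010
= 011110111001100100
Result 011110111001100100: MSB = 0 → value 126564.
Both addends are non-negative and so is the stored result: no signed overflow.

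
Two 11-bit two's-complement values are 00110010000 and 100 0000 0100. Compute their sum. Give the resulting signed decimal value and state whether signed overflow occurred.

00110010000 = 400 (signed)
100 0000 0100 → 10000000100 = -1020 (signed)
  00110010000
+ 10000000100
= 10110010100
Result 10110010100: MSB = 1 → 1428 − 2048 = -620.
Addends have opposite signs, so signed overflow cannot occur.

-620; no overflow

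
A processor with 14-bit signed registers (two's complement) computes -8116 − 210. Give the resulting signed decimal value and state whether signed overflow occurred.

8058; overflow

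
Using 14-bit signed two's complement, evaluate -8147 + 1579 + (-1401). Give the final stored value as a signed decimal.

-7969

-8147 + 1579 = -6568 (10011001011000)
-6568 + (-1401) = -7969 (10000011011111)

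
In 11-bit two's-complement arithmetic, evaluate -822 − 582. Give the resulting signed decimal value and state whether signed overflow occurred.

-822 → 10011001010
582 → 01001000110
Subtract via negate-and-add: invert 01001000110 + 1 = 10110111010 (i.e. -582).
  10011001010
+ 10110111010
= 01010000100  (discard carry-out 1)
Result 01010000100: MSB = 0 → value 644.
Both addends (after negating the subtrahend) are negative but the stored result is non-negative: signed overflow. The true value -822 − 582 = -1404 lies outside [-1024, 1023].

644; overflow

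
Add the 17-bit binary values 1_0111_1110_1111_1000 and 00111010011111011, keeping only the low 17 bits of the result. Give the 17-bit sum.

  10111111011111000
+ 00111010011111011
= 11111001111110011

11111001111110011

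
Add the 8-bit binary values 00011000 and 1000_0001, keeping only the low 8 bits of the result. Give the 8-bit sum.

10011001

  00011000
+ 10000001
= 10011001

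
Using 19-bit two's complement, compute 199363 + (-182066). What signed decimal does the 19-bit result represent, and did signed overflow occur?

17297; no overflow

199363 → 0110000101011000011
-182066 → 1010011100011001110
  0110000101011000011
+ 1010011100011001110
= 0000100001110010001  (discard carry-out 1)
Result 0000100001110010001: MSB = 0 → value 17297.
Addends have opposite signs, so signed overflow cannot occur.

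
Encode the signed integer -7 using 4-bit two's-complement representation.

|-7| = 7 = 0111 in 4 bits.
Invert the bits: 1000. Add 1: 1001.

1001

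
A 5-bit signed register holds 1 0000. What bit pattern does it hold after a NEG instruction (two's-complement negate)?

Invert: 01111. Add 1: 10000.
(1 0000 is the minimum value -16; its negation overflows and yields itself.)

10000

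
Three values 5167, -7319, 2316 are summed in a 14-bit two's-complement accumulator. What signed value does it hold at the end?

164

5167 + (-7319) = -2152 (11011110011000)
-2152 + 2316 = 164 (00000010100100)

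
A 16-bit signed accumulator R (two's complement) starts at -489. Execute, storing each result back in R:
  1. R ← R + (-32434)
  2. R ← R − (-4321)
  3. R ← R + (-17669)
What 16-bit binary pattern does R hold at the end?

0100101101000001

Start: R = -489 = 1111111000010111.
R = -489 + (-32434) = -32923; wraps to 32613 = 0111111101100101
R = 32613 − (-4321) = 36934; wraps to -28602 = 1001000001000110
R = -28602 + (-17669) = -46271; wraps to 19265 = 0100101101000001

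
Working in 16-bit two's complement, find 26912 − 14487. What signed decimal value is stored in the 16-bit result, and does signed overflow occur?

26912 → 0110100100100000
14487 → 0011100010010111
Subtract via negate-and-add: invert 0011100010010111 + 1 = 1100011101101001 (i.e. -14487).
  0110100100100000
+ 1100011101101001
= 0011000010001001  (discard carry-out 1)
Result 0011000010001001: MSB = 0 → value 12425.
Addends (after negating the subtrahend) have opposite signs, so signed overflow cannot occur.

12425; no overflow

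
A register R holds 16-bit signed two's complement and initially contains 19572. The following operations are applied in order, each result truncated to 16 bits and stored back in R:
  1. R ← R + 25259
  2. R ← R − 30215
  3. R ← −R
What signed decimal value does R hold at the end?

-14616

Start: R = 19572 = 0100110001110100.
R = 19572 + 25259 = 44831; wraps to -20705 = 1010111100011111
R = -20705 − 30215 = -50920; wraps to 14616 = 0011100100011000
R = −(14616) = -14616 = 1100011011101000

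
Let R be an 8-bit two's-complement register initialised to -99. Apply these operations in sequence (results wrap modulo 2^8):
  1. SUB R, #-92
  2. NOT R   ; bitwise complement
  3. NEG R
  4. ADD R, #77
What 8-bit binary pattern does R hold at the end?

Start: R = -99 = 10011101.
R = -99 − (-92) = -7 = 11111001
R = NOT 11111001 = 00000110 = 6
R = −(6) = -6 = 11111010
R = -6 + 77 = 71 = 01000111

01000111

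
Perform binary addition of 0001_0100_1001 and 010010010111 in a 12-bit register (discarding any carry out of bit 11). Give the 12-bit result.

010111100000

  000101001001
+ 010010010111
= 010111100000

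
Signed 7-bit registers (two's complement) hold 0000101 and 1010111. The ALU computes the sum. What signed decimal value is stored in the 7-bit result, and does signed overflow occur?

0000101 = 5 (signed)
1010111 = -41 (signed)
  0000101
+ 1010111
= 1011100
Result 1011100: MSB = 1 → 92 − 128 = -36.
Addends have opposite signs, so signed overflow cannot occur.

-36; no overflow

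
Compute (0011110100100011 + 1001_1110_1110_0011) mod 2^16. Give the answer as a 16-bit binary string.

  0011110100100011
+ 1001111011100011
= 1101110000000110

1101110000000110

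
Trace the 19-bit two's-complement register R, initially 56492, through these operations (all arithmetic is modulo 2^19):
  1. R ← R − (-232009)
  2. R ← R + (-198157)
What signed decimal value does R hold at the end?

90344

Start: R = 56492 = 0001101110010101100.
R = 56492 − (-232009) = 288501; wraps to -235787 = 1000110011011110101
R = -235787 + (-198157) = -433944; wraps to 90344 = 0010110000011101000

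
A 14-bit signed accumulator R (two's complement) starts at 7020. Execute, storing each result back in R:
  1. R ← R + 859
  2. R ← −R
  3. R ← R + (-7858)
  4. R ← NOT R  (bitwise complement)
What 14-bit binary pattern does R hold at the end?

11110101111000

Start: R = 7020 = 01101101101100.
R = 7020 + 859 = 7879 = 01111011000111
R = −(7879) = -7879 = 10000100111001
R = -7879 + (-7858) = -15737; wraps to 647 = 00001010000111
R = NOT 00001010000111 = 11110101111000 = -648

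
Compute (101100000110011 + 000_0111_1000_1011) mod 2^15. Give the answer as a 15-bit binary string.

  101100000110011
+ 000011110001011
= 101111110111110

101111110111110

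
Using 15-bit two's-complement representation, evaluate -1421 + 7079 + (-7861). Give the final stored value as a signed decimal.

-1421 + 7079 = 5658 (001011000011010)
5658 + (-7861) = -2203 (111011101100101)

-2203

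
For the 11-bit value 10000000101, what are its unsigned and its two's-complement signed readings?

unsigned = 1029, signed = -1019

Unsigned: 10000000101 = 1029.
Signed: MSB=1 → 1029 − 2048 = -1019.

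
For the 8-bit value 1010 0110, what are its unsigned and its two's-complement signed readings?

Unsigned: 10100110 = 166.
Signed: MSB=1 → 166 − 256 = -90.

unsigned = 166, signed = -90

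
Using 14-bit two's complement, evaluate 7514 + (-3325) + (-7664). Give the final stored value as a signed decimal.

7514 + (-3325) = 4189 (01000001011101)
4189 + (-7664) = -3475 (11001001101101)

-3475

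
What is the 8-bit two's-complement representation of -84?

|-84| = 84 = 01010100 in 8 bits.
Invert the bits: 10101011. Add 1: 10101100.
Check: 10101100 reads as 172 − 256 = -84.

10101100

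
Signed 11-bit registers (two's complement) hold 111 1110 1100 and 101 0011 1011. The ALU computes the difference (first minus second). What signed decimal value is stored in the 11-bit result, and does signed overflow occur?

689; no overflow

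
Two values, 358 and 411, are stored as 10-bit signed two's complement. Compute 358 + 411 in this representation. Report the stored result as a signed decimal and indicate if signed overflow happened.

-255; overflow

358 → 0101100110
411 → 0110011011
  0101100110
+ 0110011011
= 1100000001
Result 1100000001: MSB = 1 → 769 − 1024 = -255.
Both addends are non-negative but the stored result is negative: signed overflow. The true value 358 + 411 = 769 lies outside [-512, 511].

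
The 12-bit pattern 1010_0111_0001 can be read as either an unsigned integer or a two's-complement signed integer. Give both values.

unsigned = 2673, signed = -1423

Unsigned: 101001110001 = 2673.
Signed: MSB=1 → 2673 − 4096 = -1423.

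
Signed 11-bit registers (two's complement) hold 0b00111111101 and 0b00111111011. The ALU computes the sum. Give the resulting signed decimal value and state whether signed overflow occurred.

1016; no overflow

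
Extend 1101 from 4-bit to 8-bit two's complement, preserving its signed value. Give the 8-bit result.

11111101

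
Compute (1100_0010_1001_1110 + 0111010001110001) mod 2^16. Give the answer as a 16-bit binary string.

  1100001010011110
+ 0111010001110001
= 0011011100001111  (discard carry-out 1)

0011011100001111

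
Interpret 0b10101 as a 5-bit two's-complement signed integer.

-11

MSB is 1, so the value is negative.
Invert: 01010. Add 1: 01011 = 11. So the value is −11.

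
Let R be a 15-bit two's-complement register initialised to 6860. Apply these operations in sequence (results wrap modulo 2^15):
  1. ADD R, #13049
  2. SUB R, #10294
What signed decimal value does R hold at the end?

9615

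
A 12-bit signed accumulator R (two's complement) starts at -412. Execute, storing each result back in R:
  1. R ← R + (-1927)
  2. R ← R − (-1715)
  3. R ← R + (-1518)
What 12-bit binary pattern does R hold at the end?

011110100010

Start: R = -412 = 111001100100.
R = -412 + (-1927) = -2339; wraps to 1757 = 011011011101
R = 1757 − (-1715) = 3472; wraps to -624 = 110110010000
R = -624 + (-1518) = -2142; wraps to 1954 = 011110100010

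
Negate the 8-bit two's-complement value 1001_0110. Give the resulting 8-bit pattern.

Invert: 01101001. Add 1: 01101010.
Check: 10010110 = -106, 01101010 = 106.

01101010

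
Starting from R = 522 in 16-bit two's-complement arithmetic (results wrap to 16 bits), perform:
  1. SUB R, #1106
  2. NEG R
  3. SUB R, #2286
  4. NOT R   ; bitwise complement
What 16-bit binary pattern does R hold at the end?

Start: R = 522 = 0000001000001010.
R = 522 − 1106 = -584 = 1111110110111000
R = −(-584) = 584 = 0000001001001000
R = 584 − 2286 = -1702 = 1111100101011010
R = NOT 1111100101011010 = 0000011010100101 = 1701

0000011010100101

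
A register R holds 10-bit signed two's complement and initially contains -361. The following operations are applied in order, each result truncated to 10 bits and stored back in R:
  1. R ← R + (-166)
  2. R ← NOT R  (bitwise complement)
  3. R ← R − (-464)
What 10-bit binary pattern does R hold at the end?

1111011110

Start: R = -361 = 1010010111.
R = -361 + (-166) = -527; wraps to 497 = 0111110001
R = NOT 0111110001 = 1000001110 = -498
R = -498 − (-464) = -34 = 1111011110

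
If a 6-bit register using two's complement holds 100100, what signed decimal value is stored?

-28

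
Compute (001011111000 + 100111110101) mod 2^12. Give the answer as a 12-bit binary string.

110011101101

  001011111000
+ 100111110101
= 110011101101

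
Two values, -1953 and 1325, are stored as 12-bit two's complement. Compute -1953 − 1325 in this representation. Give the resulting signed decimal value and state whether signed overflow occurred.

818; overflow

-1953 → 100001011111
1325 → 010100101101
Subtract via negate-and-add: invert 010100101101 + 1 = 101011010011 (i.e. -1325).
  100001011111
+ 101011010011
= 001100110010  (discard carry-out 1)
Result 001100110010: MSB = 0 → value 818.
Both addends (after negating the subtrahend) are negative but the stored result is non-negative: signed overflow. The true value -1953 − 1325 = -3278 lies outside [-2048, 2047].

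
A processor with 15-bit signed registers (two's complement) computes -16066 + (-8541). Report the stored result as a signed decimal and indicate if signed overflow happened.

-16066 → 100000100111110
-8541 → 101111010100011
  100000100111110
+ 101111010100011
= 001111111100001  (discard carry-out 1)
Result 001111111100001: MSB = 0 → value 8161.
Both addends are negative but the stored result is non-negative: signed overflow. The true value -16066 + (-8541) = -24607 lies outside [-16384, 16383].

8161; overflow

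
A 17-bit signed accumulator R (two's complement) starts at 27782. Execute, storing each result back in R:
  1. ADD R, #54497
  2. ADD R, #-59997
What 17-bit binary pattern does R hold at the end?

00101011100001010

Start: R = 27782 = 00110110010000110.
R = 27782 + 54497 = 82279; wraps to -48793 = 10100000101100111
R = -48793 + (-59997) = -108790; wraps to 22282 = 00101011100001010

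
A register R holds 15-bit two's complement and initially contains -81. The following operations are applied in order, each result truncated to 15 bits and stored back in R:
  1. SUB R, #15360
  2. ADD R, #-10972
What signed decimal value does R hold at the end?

6355

Start: R = -81 = 111111110101111.
R = -81 − 15360 = -15441 = 100001110101111
R = -15441 + (-10972) = -26413; wraps to 6355 = 001100011010011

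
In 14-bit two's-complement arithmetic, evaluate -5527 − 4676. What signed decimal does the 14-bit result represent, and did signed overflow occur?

6181; overflow

-5527 → 10101001101001
4676 → 01001001000100
Subtract via negate-and-add: invert 01001001000100 + 1 = 10110110111100 (i.e. -4676).
  10101001101001
+ 10110110111100
= 01100000100101  (discard carry-out 1)
Result 01100000100101: MSB = 0 → value 6181.
Both addends (after negating the subtrahend) are negative but the stored result is non-negative: signed overflow. The true value -5527 − 4676 = -10203 lies outside [-8192, 8191].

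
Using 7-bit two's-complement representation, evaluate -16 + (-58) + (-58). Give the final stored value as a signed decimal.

-4

-16 + (-58) = -74 → wraps to 54 (0110110)
54 + (-58) = -4 (1111100)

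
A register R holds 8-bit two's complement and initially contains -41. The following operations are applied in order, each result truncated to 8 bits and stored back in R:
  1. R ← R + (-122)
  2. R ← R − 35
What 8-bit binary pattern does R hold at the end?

Start: R = -41 = 11010111.
R = -41 + (-122) = -163; wraps to 93 = 01011101
R = 93 − 35 = 58 = 00111010

00111010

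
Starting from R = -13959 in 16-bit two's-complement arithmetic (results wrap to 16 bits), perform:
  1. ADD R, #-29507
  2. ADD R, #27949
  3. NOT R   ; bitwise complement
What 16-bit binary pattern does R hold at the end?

0011110010011100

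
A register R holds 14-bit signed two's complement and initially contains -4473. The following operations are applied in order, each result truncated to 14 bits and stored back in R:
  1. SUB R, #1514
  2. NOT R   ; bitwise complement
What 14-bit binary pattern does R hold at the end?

Start: R = -4473 = 10111010000111.
R = -4473 − 1514 = -5987 = 10100010011101
R = NOT 10100010011101 = 01011101100010 = 5986

01011101100010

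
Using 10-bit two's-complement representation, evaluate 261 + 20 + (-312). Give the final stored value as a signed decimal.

-31

261 + 20 = 281 (0100011001)
281 + (-312) = -31 (1111100001)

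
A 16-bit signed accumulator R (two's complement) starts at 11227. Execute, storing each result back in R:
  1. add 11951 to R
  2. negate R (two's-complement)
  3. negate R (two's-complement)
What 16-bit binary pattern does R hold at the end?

0101101010001010

Start: R = 11227 = 0010101111011011.
R = 11227 + 11951 = 23178 = 0101101010001010
R = −(23178) = -23178 = 1010010101110110
R = −(-23178) = 23178 = 0101101010001010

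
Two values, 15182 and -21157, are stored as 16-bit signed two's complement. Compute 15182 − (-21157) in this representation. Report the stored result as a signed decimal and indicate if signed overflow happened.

15182 → 0011101101001110
-21157 → 1010110101011011
Subtract via negate-and-add: invert 1010110101011011 + 1 = 0101001010100101 (i.e. 21157).
  0011101101001110
+ 0101001010100101
= 1000110111110011
Result 1000110111110011: MSB = 1 → 36339 − 65536 = -29197.
Both addends (after negating the subtrahend) are non-negative but the stored result is negative: signed overflow. The true value 15182 − (-21157) = 36339 lies outside [-32768, 32767].

-29197; overflow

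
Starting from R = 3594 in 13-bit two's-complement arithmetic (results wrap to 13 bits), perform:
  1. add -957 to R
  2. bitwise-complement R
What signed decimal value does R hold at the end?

Start: R = 3594 = 0111000001010.
R = 3594 + (-957) = 2637 = 0101001001101
R = NOT 0101001001101 = 1010110110010 = -2638

-2638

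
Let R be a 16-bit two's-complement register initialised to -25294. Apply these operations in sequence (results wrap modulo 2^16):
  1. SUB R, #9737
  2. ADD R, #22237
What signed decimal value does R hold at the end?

Start: R = -25294 = 1001110100110010.
R = -25294 − 9737 = -35031; wraps to 30505 = 0111011100101001
R = 30505 + 22237 = 52742; wraps to -12794 = 1100111000000110

-12794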